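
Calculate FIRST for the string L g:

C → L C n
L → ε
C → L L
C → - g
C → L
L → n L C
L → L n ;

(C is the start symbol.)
{ 'g', 'n' }

FIRST sets of the non-terminals involved (from the grammar, by fixed-point iteration):
  FIRST(L) = { 'n', ε }

To compute FIRST(L g), process the symbols left to right:
Symbol L is a non-terminal. Add FIRST(L) \ {ε} = { 'n' }
L is nullable (ε ∈ FIRST(L)), continue to the next symbol.
Symbol g is a terminal. Add 'g' and stop.
FIRST(L g) = { 'g', 'n' }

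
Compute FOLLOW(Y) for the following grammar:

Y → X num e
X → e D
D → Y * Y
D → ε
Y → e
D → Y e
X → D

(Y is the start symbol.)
Y is the start symbol, so $ ∈ FOLLOW(Y).
In D → Y * Y: Y is followed by '*' Y, add FIRST('*' Y) \ {ε} = { '*' }
In D → Y * Y: Y is at the end, add FOLLOW(D)
In D → Y e: Y is followed by e, add FIRST(e) \ {ε} = { 'e' }

The FOLLOW sets referred to above (computed the same way, to a fixed point):
  FOLLOW(D) = { 'num' }

Taking the union: FOLLOW(Y) = { $, '*', 'e', 'num' }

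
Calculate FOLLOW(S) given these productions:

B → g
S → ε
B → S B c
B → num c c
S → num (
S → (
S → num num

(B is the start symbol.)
{ '(', 'g', 'num' }

To compute FOLLOW(S), find every occurrence of S on a right-hand side N → α S β: add FIRST(β) \ {ε}, and if β is empty or nullable also add FOLLOW(N). Iterate to a fixed point.

In B → S B c: S is followed by B c, add FIRST(B c) \ {ε} = { '(', 'g', 'num' }

Taking the union: FOLLOW(S) = { '(', 'g', 'num' }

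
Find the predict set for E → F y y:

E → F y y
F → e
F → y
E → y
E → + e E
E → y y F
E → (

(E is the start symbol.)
PREDICT(E → F y y) = (FIRST(RHS) \ {ε}) ∪ (FOLLOW(E) if ε ∈ FIRST(RHS), i.e. RHS ⇒* ε)
FIRST(F) = { 'e', 'y' }
FIRST(F y y) = { 'e', 'y' }
ε ∉ FIRST(F y y), so FOLLOW(E) is not added.
PREDICT(E → F y y) = { 'e', 'y' }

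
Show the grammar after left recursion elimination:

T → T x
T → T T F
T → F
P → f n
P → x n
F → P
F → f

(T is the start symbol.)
T is directly left-recursive. The standard transformation for
  A → A α₁ | ... | A α_m | β₁ | ... | β_n
is
  A  → β₁ A' | ... | β_n A'
  A' → α₁ A' | ... | α_m A' | ε

T → F becomes T → F T'
T → T x becomes T' → x T'
T → T T F becomes T' → T F T'
Add T' → ε

Productions for other non-terminals are unchanged:
  P → f n
  P → x n
  F → P
  F → f

Resulting grammar:
T → F T'
T' → x T'
T' → T F T'
T' → ε
P → f n
P → x n
F → P
F → f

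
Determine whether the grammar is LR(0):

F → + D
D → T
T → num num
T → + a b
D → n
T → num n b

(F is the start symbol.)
Augment with F' → F and build the canonical LR(0) collection (I0 = CLOSURE({[F' → . F]}), then GOTO on every symbol after a dot until no new states appear). It has 13 states:
  I0: { [F → . + D], [F' → . F] }  — shift
  I1: { [D → . T], [D → . n], [F → + . D], [T → . + a b], [T → . num n b], [T → . num num] }  — shift
  I2: { [F' → F .] }  — accept
  I3: { [T → + . a b] }  — shift
  I4: { [F → + D .] }  — reduce
  I5: { [D → T .] }  — reduce
  I6: { [D → n .] }  — reduce
  I7: { [T → num . n b], [T → num . num] }  — shift
  I8: { [T → num n . b] }  — shift
  I9: { [T → num num .] }  — reduce
  I10: { [T → num n b .] }  — reduce
  I11: { [T → + a . b] }  — shift
  I12: { [T → + a b .] }  — reduce

Every state is either a pure shift/goto state or contains exactly one complete item and nothing to shift — no conflicts. The grammar is LR(0).

Answer: Yes, the grammar is LR(0)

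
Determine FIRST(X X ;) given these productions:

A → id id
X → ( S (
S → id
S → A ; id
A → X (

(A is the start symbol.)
FIRST sets of the non-terminals involved (from the grammar, by fixed-point iteration):
  FIRST(X) = { '(' }

To compute FIRST(X X ;), process the symbols left to right:
Symbol X is a non-terminal. Add FIRST(X) \ {ε} = { '(' }
X is not nullable (ε ∉ FIRST(X)), so stop here.
FIRST(X X ;) = { '(' }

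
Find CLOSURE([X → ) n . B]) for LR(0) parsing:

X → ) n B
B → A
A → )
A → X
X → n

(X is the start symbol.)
{ [A → . )], [A → . X], [B → . A], [X → ) n . B], [X → . ) n B], [X → . n] }

Start with: [X → ) n . B]
  [X → ) n . B] has the dot before B: add [B → . A]
  [B → . A] has the dot before A: add [A → . )], [A → . X]
  [A → . X] has the dot before X: add [X → . ) n B], [X → . n]
No further items can be added.

CLOSURE = { [A → . )], [A → . X], [B → . A], [X → ) n . B], [X → . ) n B], [X → . n] }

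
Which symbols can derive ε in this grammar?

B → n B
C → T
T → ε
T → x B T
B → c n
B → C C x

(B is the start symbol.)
A non-terminal is nullable if it can derive ε (the empty string): either it has an ε-production, or it has a production whose right-hand side consists entirely of nullable non-terminals.

ε-productions: T → ε
So T is immediately nullable.
C → T: every symbol on the right is nullable, so C is nullable too.
No further non-terminal can be added: every production for the remaining non-terminals contains a terminal or a non-nullable non-terminal.
Nullable = { 'C', 'T' }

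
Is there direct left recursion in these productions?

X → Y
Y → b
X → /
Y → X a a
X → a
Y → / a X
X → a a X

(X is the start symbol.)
No direct left recursion

Direct left recursion occurs when N → N α for some non-terminal N (the right-hand side begins with the left-hand side itself).

X → Y: starts with Y
Y → b: starts with b
X → /: starts with '/'
Y → X a a: starts with X
X → a: starts with a
Y → / a X: starts with '/'
X → a a X: starts with a

No direct left recursion found.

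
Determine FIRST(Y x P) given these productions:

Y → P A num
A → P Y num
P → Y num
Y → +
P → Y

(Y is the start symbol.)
{ '+' }

FIRST sets of the non-terminals involved (from the grammar, by fixed-point iteration):
  FIRST(Y) = { '+' }

To compute FIRST(Y x P), process the symbols left to right:
Symbol Y is a non-terminal. Add FIRST(Y) \ {ε} = { '+' }
Y is not nullable (ε ∉ FIRST(Y)), so stop here.
FIRST(Y x P) = { '+' }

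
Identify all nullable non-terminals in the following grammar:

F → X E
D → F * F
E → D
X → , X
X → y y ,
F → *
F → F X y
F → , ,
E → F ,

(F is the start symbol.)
A non-terminal is nullable if it can derive ε (the empty string): either it has an ε-production, or it has a production whose right-hand side consists entirely of nullable non-terminals.

There are no ε-productions, so no non-terminal can derive ε.
No non-terminals are nullable.

Answer: None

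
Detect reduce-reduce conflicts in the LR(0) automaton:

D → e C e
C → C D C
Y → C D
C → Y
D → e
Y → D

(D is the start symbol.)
Yes — I7: [D → e .] vs [D → e C e .]

A reduce-reduce conflict occurs when an LR(0) state has two complete items [A → α .] and [B → β .] — both call for a reduction, and with no lookahead the parser cannot choose between them.

Augment with D' → D and build the canonical LR(0) collection (I0 = CLOSURE({[D' → . D]}), then GOTO on every symbol after a dot until no new states appear). It has 9 states:
  I0: { [D → . e C e], [D → . e], [D' → . D] }  — shift
  I1: { [D' → D .] }  — accept
  I2: { [C → . C D C], [C → . Y], [D → . e C e], [D → . e], [D → e . C e], [D → e .], [Y → . C D], [Y → . D] }  — shift, reduce
  I3: { [C → C . D C], [D → . e C e], [D → . e], [D → e C . e], [Y → C . D] }  — shift
  I4: { [Y → D .] }  — reduce
  I5: { [C → Y .] }  — reduce
  I6: { [C → . C D C], [C → . Y], [C → C D . C], [D → . e C e], [D → . e], [Y → . C D], [Y → . D], [Y → C D .] }  — shift, reduce
  I7: { [C → . C D C], [C → . Y], [D → . e C e], [D → . e], [D → e . C e], [D → e .], [D → e C e .], [Y → . C D], [Y → . D] }  — shift, 2 reduces
  I8: { [C → C . D C], [C → C D C .], [D → . e C e], [D → . e], [Y → C . D] }  — shift, reduce

I7 contains complete items [D → e .], [D → e C e .] — reduce-reduce conflict.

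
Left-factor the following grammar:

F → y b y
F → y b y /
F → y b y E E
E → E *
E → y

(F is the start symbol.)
Left-factoring transforms A → αβ₁ | αβ₂ into A → αA' and A' → β₁ | β₂
(α is the longest common prefix among the alternatives). Repeat until
no nonterminal has two alternatives with a common prefix.

Round 1: F has alternatives sharing prefix 'y b y'. Introduce F': F → y b y F'
  Add: F' → ε
  Add: F' → /
  Add: F' → E E

No remaining common prefixes — done.

Resulting grammar:
F → y b y F'
F' → ε
F' → /
F' → E E
E → E *
E → y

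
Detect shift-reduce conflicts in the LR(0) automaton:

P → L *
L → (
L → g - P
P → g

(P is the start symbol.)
Augment with P' → P and build the canonical LR(0) collection (I0 = CLOSURE({[P' → . P]}), then GOTO on every symbol after a dot until no new states appear). It has 8 states:
  I0: { [L → . (], [L → . g - P], [P → . L *], [P → . g], [P' → . P] }  — shift
  I1: { [L → ( .] }  — reduce
  I2: { [P → L . *] }  — shift
  I3: { [P' → P .] }  — accept
  I4: { [L → g . - P], [P → g .] }  — shift, reduce
  I5: { [L → . (], [L → . g - P], [L → g - . P], [P → . L *], [P → . g] }  — shift
  I6: { [L → g - P .] }  — reduce
  I7: { [P → L * .] }  — reduce

I4 contains reduce item [P → g .] and shift item [L → g . - P] — shift-reduce conflict.

Answer: Yes — I4: [P → g .] vs [L → g . - P]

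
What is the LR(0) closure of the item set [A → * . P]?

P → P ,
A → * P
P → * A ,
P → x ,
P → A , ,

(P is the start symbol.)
To compute CLOSURE, for each item [A → α.Bβ] where B is a non-terminal, add [B → .γ] for all productions B → γ; repeat for the newly added items until nothing changes.

Start with: [A → * . P]
  [A → * . P] has the dot before P: add [P → . P ,], [P → . * A ,], [P → . x ,], [P → . A , ,]
  [P → . A , ,] has the dot before A: add [A → . * P]
No further items can be added.

CLOSURE = { [A → * . P], [A → . * P], [P → . * A ,], [P → . A , ,], [P → . P ,], [P → . x ,] }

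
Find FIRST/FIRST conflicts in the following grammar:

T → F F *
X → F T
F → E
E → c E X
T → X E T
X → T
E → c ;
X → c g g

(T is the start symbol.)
A FIRST/FIRST conflict occurs when two productions N → α and N → β for the same non-terminal have FIRST(α) ∩ FIRST(β) ≠ ∅ (with ε ∈ FIRST of a nullable right-hand side, so two nullable alternatives also conflict).

FIRST sets of the non-terminals at (or reachable through a nullable prefix from) the front of some alternative:
  FIRST(F) = { 'c' }
  FIRST(X) = { 'c' }
  FIRST(T) = { 'c' }

Productions for T:
  T → F F *: FIRST = { 'c' }
  T → X E T: FIRST = { 'c' }
Productions for X:
  X → F T: FIRST = { 'c' }
  X → T: FIRST = { 'c' }
  X → c g g: FIRST = { 'c' }
Productions for E:
  E → c E X: FIRST = { 'c' }
  E → c ;: FIRST = { 'c' }
F has only one production, so no FIRST/FIRST conflict is possible there.

Conflict for T: T → F F * and T → X E T
  Overlap: { 'c' }
Conflict for X: X → F T and X → T
  Overlap: { 'c' }
Conflict for X: X → F T and X → c g g
  Overlap: { 'c' }
Conflict for X: X → T and X → c g g
  Overlap: { 'c' }
Conflict for E: E → c E X and E → c ;
  Overlap: { 'c' }

Answer: Yes. T → F F '*' / T → X E T on { 'c' }; X → F T / X → T on { 'c' }; X → F T / X → c g g on { 'c' }; X → T / X → c g g on { 'c' }; E → c E X / E → c ';' on { 'c' }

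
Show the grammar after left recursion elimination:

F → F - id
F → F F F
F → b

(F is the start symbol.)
F is directly left-recursive. The standard transformation for
  A → A α₁ | ... | A α_m | β₁ | ... | β_n
is
  A  → β₁ A' | ... | β_n A'
  A' → α₁ A' | ... | α_m A' | ε

F → b becomes F → b F'
F → F - id becomes F' → - id F'
F → F F F becomes F' → F F F'
Add F' → ε

Resulting grammar:
F → b F'
F' → - id F'
F' → F F F'
F' → ε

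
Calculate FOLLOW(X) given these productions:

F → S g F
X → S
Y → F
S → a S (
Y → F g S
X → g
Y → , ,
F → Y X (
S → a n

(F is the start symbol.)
In F → Y X (: X is followed by '(', add FIRST('(') \ {ε} = { '(' }

Taking the union: FOLLOW(X) = { '(' }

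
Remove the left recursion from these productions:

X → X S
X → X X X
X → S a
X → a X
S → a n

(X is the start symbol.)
X is directly left-recursive. The standard transformation for
  A → A α₁ | ... | A α_m | β₁ | ... | β_n
is
  A  → β₁ A' | ... | β_n A'
  A' → α₁ A' | ... | α_m A' | ε

X → S a becomes X → S a X'
X → a X becomes X → a X X'
X → X S becomes X' → S X'
X → X X X becomes X' → X X X'
Add X' → ε

Productions for other non-terminals are unchanged:
  S → a n

Resulting grammar:
X → S a X'
X → a X X'
X' → S X'
X' → X X X'
X' → ε
S → a n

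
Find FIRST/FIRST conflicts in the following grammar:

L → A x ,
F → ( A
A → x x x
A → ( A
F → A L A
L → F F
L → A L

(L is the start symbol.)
FIRST sets of the non-terminals at (or reachable through a nullable prefix from) the front of some alternative:
  FIRST(A) = { '(', 'x' }
  FIRST(F) = { '(', 'x' }

Productions for L:
  L → A x ,: FIRST = { '(', 'x' }
  L → F F: FIRST = { '(', 'x' }
  L → A L: FIRST = { '(', 'x' }
Productions for F:
  F → ( A: FIRST = { '(' }
  F → A L A: FIRST = { '(', 'x' }
Productions for A:
  A → x x x: FIRST = { 'x' }
  A → ( A: FIRST = { '(' }

Conflict for L: L → A x , and L → F F
  Overlap: { '(', 'x' }
Conflict for L: L → A x , and L → A L
  Overlap: { '(', 'x' }
Conflict for L: L → F F and L → A L
  Overlap: { '(', 'x' }
Conflict for F: F → ( A and F → A L A
  Overlap: { '(' }

Answer: Yes. L → A x ',' / L → F F on { '(', 'x' }; L → A x ',' / L → A L on { '(', 'x' }; L → F F / L → A L on { '(', 'x' }; F → '(' A / F → A L A on { '(' }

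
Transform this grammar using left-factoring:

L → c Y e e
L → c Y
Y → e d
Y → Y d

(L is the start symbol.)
Left-factoring transforms A → αβ₁ | αβ₂ into A → αA' and A' → β₁ | β₂
(α is the longest common prefix among the alternatives). Repeat until
no nonterminal has two alternatives with a common prefix.

Round 1: L has alternatives sharing prefix 'c Y'. Introduce L': L → c Y L'
  Add: L' → e e
  Add: L' → ε

No remaining common prefixes — done.

Resulting grammar:
L → c Y L'
L' → e e
L' → ε
Y → e d
Y → Y d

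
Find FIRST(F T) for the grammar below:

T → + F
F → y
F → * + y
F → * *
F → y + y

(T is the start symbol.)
{ '*', 'y' }

FIRST sets of the non-terminals involved (from the grammar, by fixed-point iteration):
  FIRST(F) = { '*', 'y' }

To compute FIRST(F T), process the symbols left to right:
Symbol F is a non-terminal. Add FIRST(F) \ {ε} = { '*', 'y' }
F is not nullable (ε ∉ FIRST(F)), so stop here.
FIRST(F T) = { '*', 'y' }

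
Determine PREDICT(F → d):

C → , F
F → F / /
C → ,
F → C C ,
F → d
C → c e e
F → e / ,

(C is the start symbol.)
PREDICT(F → d) = (FIRST(RHS) \ {ε}) ∪ (FOLLOW(F) if ε ∈ FIRST(RHS), i.e. RHS ⇒* ε)
FIRST(d) = { 'd' }
ε ∉ FIRST(d), so FOLLOW(F) is not added.
PREDICT(F → d) = { 'd' }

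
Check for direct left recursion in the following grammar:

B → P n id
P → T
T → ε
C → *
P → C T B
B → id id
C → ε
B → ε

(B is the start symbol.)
B → P n id: starts with P
P → T: starts with T
T → ε: starts with ε
C → *: starts with '*'
P → C T B: starts with C
B → id id: starts with id
C → ε: starts with ε
B → ε: starts with ε

No direct left recursion found.

Answer: No direct left recursion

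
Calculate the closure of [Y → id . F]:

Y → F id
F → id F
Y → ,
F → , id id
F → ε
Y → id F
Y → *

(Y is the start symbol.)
{ [F → . , id id], [F → . id F], [F → .], [Y → id . F] }

To compute CLOSURE, for each item [A → α.Bβ] where B is a non-terminal, add [B → .γ] for all productions B → γ; repeat for the newly added items until nothing changes.

Start with: [Y → id . F]
  [Y → id . F] has the dot before F: add [F → . id F], [F → . , id id], [F → .]
No further items can be added.

CLOSURE = { [F → . , id id], [F → . id F], [F → .], [Y → id . F] }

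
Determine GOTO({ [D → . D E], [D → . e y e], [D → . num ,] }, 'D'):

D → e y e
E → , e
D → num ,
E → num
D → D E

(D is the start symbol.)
{ [D → D . E], [E → . , e], [E → . num] }

GOTO(I, 'D') = CLOSURE({ [A → αX.β] : [A → α.Xβ] ∈ I, X = 'D' })

Items with dot before 'D', with the dot advanced:
  [D → . D E] → [D → D . E]
Closure of the advanced items:
  [D → D . E] has the dot before E: add [E → . , e], [E → . num]

GOTO = { [D → D . E], [E → . , e], [E → . num] }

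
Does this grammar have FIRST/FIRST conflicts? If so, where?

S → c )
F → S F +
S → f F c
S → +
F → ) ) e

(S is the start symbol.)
No FIRST/FIRST conflicts.

FIRST sets of the non-terminals at (or reachable through a nullable prefix from) the front of some alternative:
  FIRST(S) = { '+', 'c', 'f' }

Productions for S:
  S → c ): FIRST = { 'c' }
  S → f F c: FIRST = { 'f' }
  S → +: FIRST = { '+' }
Productions for F:
  F → S F +: FIRST = { '+', 'c', 'f' }
  F → ) ) e: FIRST = { ')' }

All alternatives of each non-terminal have pairwise disjoint FIRST sets.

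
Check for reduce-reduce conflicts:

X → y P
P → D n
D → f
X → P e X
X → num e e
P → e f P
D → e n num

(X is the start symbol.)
No reduce-reduce conflicts

A reduce-reduce conflict occurs when an LR(0) state has two complete items [A → α .] and [B → β .] — both call for a reduction, and with no lookahead the parser cannot choose between them.

Augment with X' → X and build the canonical LR(0) collection (I0 = CLOSURE({[X' → . X]}), then GOTO on every symbol after a dot until no new states appear). It has 18 states:
  I0: { [D → . e n num], [D → . f], [P → . D n], [P → . e f P], [X → . P e X], [X → . num e e], [X → . y P], [X' → . X] }  — shift
  I1: { [P → D . n] }  — shift
  I2: { [X → P . e X] }  — shift
  I3: { [X' → X .] }  — accept
  I4: { [D → e . n num], [P → e . f P] }  — shift
  I5: { [D → f .] }  — reduce
  I6: { [X → num . e e] }  — shift
  I7: { [D → . e n num], [D → . f], [P → . D n], [P → . e f P], [X → y . P] }  — shift
  I8: { [X → y P .] }  — reduce
  I9: { [X → num e . e] }  — shift
  I10: { [X → num e e .] }  — reduce
  I11: { [D → . e n num], [D → . f], [P → . D n], [P → . e f P], [P → e f . P] }  — shift
  I12: { [D → e n . num] }  — shift
  I13: { [D → e n num .] }  — reduce
  I14: { [P → e f P .] }  — reduce
  I15: { [D → . e n num], [D → . f], [P → . D n], [P → . e f P], [X → . P e X], [X → . num e e], [X → . y P], [X → P e . X] }  — shift
  I16: { [X → P e X .] }  — reduce
  I17: { [P → D n .] }  — reduce

No state contains more than one complete item.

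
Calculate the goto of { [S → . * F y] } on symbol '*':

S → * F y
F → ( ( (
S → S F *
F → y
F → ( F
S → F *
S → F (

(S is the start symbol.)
GOTO(I, '*') = CLOSURE({ [A → αX.β] : [A → α.Xβ] ∈ I, X = '*' })

Items with dot before '*', with the dot advanced:
  [S → . * F y] → [S → * . F y]
Closure of the advanced items:
  [S → * . F y] has the dot before F: add [F → . ( ( (], [F → . y], [F → . ( F]

GOTO = { [F → . ( ( (], [F → . ( F], [F → . y], [S → * . F y] }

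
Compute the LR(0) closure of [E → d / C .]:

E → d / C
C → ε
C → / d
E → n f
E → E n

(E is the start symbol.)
To compute CLOSURE, for each item [A → α.Bβ] where B is a non-terminal, add [B → .γ] for all productions B → γ; repeat for the newly added items until nothing changes.

Start with: [E → d / C .]
The dot is at the end, so nothing is added.

CLOSURE = { [E → d / C .] }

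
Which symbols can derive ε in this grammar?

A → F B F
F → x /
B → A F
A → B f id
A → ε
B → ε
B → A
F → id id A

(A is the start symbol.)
ε-productions: A → ε, B → ε
So A, B are immediately nullable.
No further non-terminal can be added: every production for the remaining non-terminals contains a terminal or a non-nullable non-terminal.
Nullable = { 'A', 'B' }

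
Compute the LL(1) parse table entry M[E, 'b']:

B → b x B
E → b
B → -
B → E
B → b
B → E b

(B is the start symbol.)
E → b

To find M[E, 'b'], we find productions for E where 'b' is in the predict set (PREDICT(N → α) = (FIRST(α) \ {ε}) ∪ (FOLLOW(N) if α ⇒* ε)).

E → b: PREDICT = { 'b' }
  'b' is in predict set, so this production goes in M[E, 'b']

M[E, 'b'] = E → b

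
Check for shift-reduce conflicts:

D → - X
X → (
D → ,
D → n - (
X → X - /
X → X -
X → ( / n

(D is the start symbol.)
Augment with D' → D and build the canonical LR(0) collection (I0 = CLOSURE({[D' → . D]}), then GOTO on every symbol after a dot until no new states appear). It has 13 states:
  I0: { [D → . ,], [D → . - X], [D → . n - (], [D' → . D] }  — shift
  I1: { [D → , .] }  — reduce
  I2: { [D → - . X], [X → . ( / n], [X → . (], [X → . X - /], [X → . X -] }  — shift
  I3: { [D' → D .] }  — accept
  I4: { [D → n . - (] }  — shift
  I5: { [D → n - . (] }  — shift
  I6: { [D → n - ( .] }  — reduce
  I7: { [X → ( . / n], [X → ( .] }  — shift, reduce
  I8: { [D → - X .], [X → X . - /], [X → X . -] }  — shift, reduce
  I9: { [X → X - . /], [X → X - .] }  — shift, reduce
  I10: { [X → X - / .] }  — reduce
  I11: { [X → ( / . n] }  — shift
  I12: { [X → ( / n .] }  — reduce

I7 contains reduce item [X → ( .] and shift item [X → ( . / n] — shift-reduce conflict.
I8 contains reduce item [D → - X .] and shift items [X → X . -], [X → X . - /] — shift-reduce conflict.
I9 contains reduce item [X → X - .] and shift item [X → X - . /] — shift-reduce conflict.

Answer: Yes — I7: [X → ( .] vs [X → ( . / n]; I8: [D → - X .] vs [X → X . -]; I9: [X → X - .] vs [X → X - . /]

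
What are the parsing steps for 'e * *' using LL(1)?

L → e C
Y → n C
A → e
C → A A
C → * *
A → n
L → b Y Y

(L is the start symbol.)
LL(1) parsing maintains a stack (initially the start symbol over $) and the input. At each step: if the stack top is a terminal, match it against the current input token; if it is a non-terminal N, replace it with the RHS of M[N, lookahead] (the unique production whose predict set contains the lookahead).

Stack is shown with the top on the left.

Stack  Input    Action
----------------------
L $    e * * $  output L → e C
e C $  e * * $  match 'e'
C $    * * $    output C → * *
* * $  * * $    match '*'
* $    * $      match '*'
$      $        accept

The string is accepted.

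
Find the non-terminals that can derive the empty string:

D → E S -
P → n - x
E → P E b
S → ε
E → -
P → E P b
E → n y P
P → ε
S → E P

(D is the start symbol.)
A non-terminal is nullable if it can derive ε (the empty string): either it has an ε-production, or it has a production whose right-hand side consists entirely of nullable non-terminals.

ε-productions: S → ε, P → ε
So S, P are immediately nullable.
No further non-terminal can be added: every production for the remaining non-terminals contains a terminal or a non-nullable non-terminal.
Nullable = { 'P', 'S' }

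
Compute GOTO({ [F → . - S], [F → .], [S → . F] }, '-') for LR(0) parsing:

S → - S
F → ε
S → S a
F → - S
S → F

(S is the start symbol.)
GOTO(I, '-') = CLOSURE({ [A → αX.β] : [A → α.Xβ] ∈ I, X = '-' })

Items with dot before '-', with the dot advanced:
  [F → . - S] → [F → - . S]
Closure of the advanced items:
  [F → - . S] has the dot before S: add [S → . - S], [S → . S a], [S → . F]
  [S → . F] has the dot before F: add [F → .], [F → . - S]

GOTO = { [F → - . S], [F → . - S], [F → .], [S → . - S], [S → . F], [S → . S a] }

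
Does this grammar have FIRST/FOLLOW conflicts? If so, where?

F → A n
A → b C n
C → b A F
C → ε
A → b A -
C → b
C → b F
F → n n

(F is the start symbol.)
Nullable non-terminals: C.

C: nullable alternative(s) C → ε; FOLLOW(C) = { 'n' }
  C → b A F: FIRST \ {ε} = { 'b' } — disjoint from FOLLOW(C)
  C → ε: FIRST \ {ε} = { } — this is the only nullable alternative, skip
  C → b: FIRST \ {ε} = { 'b' } — disjoint from FOLLOW(C)
  C → b F: FIRST \ {ε} = { 'b' } — disjoint from FOLLOW(C)

A, F have no nullable alternative, so no FIRST/FOLLOW check is needed there.

No FIRST/FOLLOW conflicts found.

Answer: No FIRST/FOLLOW conflicts.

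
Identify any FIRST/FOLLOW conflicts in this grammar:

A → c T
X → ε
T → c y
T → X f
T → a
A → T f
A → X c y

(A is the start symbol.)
No FIRST/FOLLOW conflicts.

A FIRST/FOLLOW conflict occurs when a non-terminal N has a nullable alternative N → β (β ⇒* ε) and another alternative N → α with FIRST(α) ∩ FOLLOW(N) ≠ ∅: on such a lookahead the parser cannot decide between expanding α and letting N vanish via β.

Nullable non-terminals: X.
X has a nullable alternative but only one production, so nothing to check.

A, T have no nullable alternative, so no FIRST/FOLLOW check is needed there.

No FIRST/FOLLOW conflicts found.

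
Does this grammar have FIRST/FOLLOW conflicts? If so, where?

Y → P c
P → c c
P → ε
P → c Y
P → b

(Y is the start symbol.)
Nullable non-terminals: P.

P: nullable alternative(s) P → ε; FOLLOW(P) = { 'c' }
  P → c c: FIRST \ {ε} = { 'c' } — overlaps FOLLOW(P) on { 'c' }: CONFLICT
  P → ε: FIRST \ {ε} = { } — this is the only nullable alternative, skip
  P → c Y: FIRST \ {ε} = { 'c' } — overlaps FOLLOW(P) on { 'c' }: CONFLICT
  P → b: FIRST \ {ε} = { 'b' } — disjoint from FOLLOW(P)

Y has no nullable alternative, so no FIRST/FOLLOW check is needed there.

So the grammar has 2 FIRST/FOLLOW conflicts (marked CONFLICT above).

Answer: Yes. P → c c with FOLLOW(P) on { 'c' }; P → c Y with FOLLOW(P) on { 'c' }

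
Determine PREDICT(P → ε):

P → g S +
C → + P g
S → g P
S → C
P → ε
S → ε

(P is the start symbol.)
PREDICT(P → ε) = (FIRST(RHS) \ {ε}) ∪ (FOLLOW(P) if ε ∈ FIRST(RHS), i.e. RHS ⇒* ε)
The right-hand side is ε (FIRST(ε) = { ε }), so the predict set is FOLLOW(P) = { $, '+', 'g' }
PREDICT(P → ε) = { $, '+', 'g' }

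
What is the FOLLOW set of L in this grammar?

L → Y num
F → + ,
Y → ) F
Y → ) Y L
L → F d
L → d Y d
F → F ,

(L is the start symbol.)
{ $, ')', '+', 'd', 'num' }

To compute FOLLOW(L), find every occurrence of L on a right-hand side N → α L β: add FIRST(β) \ {ε}, and if β is empty or nullable also add FOLLOW(N). Iterate to a fixed point.

L is the start symbol, so $ ∈ FOLLOW(L).
In Y → ) Y L: L is at the end, add FOLLOW(Y)

The FOLLOW sets referred to above (computed the same way, to a fixed point):
  FOLLOW(Y) = { ')', '+', 'd', 'num' }

Taking the union: FOLLOW(L) = { $, ')', '+', 'd', 'num' }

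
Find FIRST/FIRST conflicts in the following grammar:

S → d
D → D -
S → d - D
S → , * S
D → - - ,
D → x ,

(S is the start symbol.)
Yes. S → d / S → d '-' D on { 'd' }; D → D '-' / D → '-' '-' ',' on { '-' }; D → D '-' / D → x ',' on { 'x' }

A FIRST/FIRST conflict occurs when two productions N → α and N → β for the same non-terminal have FIRST(α) ∩ FIRST(β) ≠ ∅ (with ε ∈ FIRST of a nullable right-hand side, so two nullable alternatives also conflict).

FIRST sets of the non-terminals at (or reachable through a nullable prefix from) the front of some alternative:
  FIRST(D) = { '-', 'x' }

Productions for S:
  S → d: FIRST = { 'd' }
  S → d - D: FIRST = { 'd' }
  S → , * S: FIRST = { ',' }
Productions for D:
  D → D -: FIRST = { '-', 'x' }
  D → - - ,: FIRST = { '-' }
  D → x ,: FIRST = { 'x' }

Conflict for S: S → d and S → d - D
  Overlap: { 'd' }
Conflict for D: D → D - and D → - - ,
  Overlap: { '-' }
Conflict for D: D → D - and D → x ,
  Overlap: { 'x' }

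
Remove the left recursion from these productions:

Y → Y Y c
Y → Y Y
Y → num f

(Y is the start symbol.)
Y → num f Y'
Y' → Y c Y'
Y' → Y Y'
Y' → ε

Y is directly left-recursive. The standard transformation for
  A → A α₁ | ... | A α_m | β₁ | ... | β_n
is
  A  → β₁ A' | ... | β_n A'
  A' → α₁ A' | ... | α_m A' | ε

Y → num f becomes Y → num f Y'
Y → Y Y c becomes Y' → Y c Y'
Y → Y Y becomes Y' → Y Y'
Add Y' → ε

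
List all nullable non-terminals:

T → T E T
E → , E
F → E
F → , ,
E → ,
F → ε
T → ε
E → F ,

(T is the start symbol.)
{ 'F', 'T' }

A non-terminal is nullable if it can derive ε (the empty string): either it has an ε-production, or it has a production whose right-hand side consists entirely of nullable non-terminals.

ε-productions: F → ε, T → ε
So F, T are immediately nullable.
No further non-terminal can be added: every production for the remaining non-terminals contains a terminal or a non-nullable non-terminal.
Nullable = { 'F', 'T' }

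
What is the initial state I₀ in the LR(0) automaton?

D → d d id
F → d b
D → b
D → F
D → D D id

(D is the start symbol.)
First, augment the grammar with D' → D
I₀ = CLOSURE({ [D' → . D] }):
  [D' → . D] has the dot before D: add [D → . d d id], [D → . b], [D → . F], [D → . D D id]
  [D → . F] has the dot before F: add [F → . d b]
No further items can be added.

I₀ = { [D → . D D id], [D → . F], [D → . b], [D → . d d id], [D' → . D], [F → . d b] }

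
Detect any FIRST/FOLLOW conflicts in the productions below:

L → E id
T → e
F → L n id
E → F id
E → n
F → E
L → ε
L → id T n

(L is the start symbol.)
Yes. L → E id with FOLLOW(L) on { 'n' }

A FIRST/FOLLOW conflict occurs when a non-terminal N has a nullable alternative N → β (β ⇒* ε) and another alternative N → α with FIRST(α) ∩ FOLLOW(N) ≠ ∅: on such a lookahead the parser cannot decide between expanding α and letting N vanish via β.

Nullable non-terminals: L.
FIRST sets used below: FIRST(E) = { 'id', 'n' }

L: nullable alternative(s) L → ε; FOLLOW(L) = { $, 'n' }
  L → E id: FIRST \ {ε} = { 'id', 'n' } — overlaps FOLLOW(L) on { 'n' }: CONFLICT
  L → ε: FIRST \ {ε} = { } — this is the only nullable alternative, skip
  L → id T n: FIRST \ {ε} = { 'id' } — disjoint from FOLLOW(L)

E, F, T have no nullable alternative, so no FIRST/FOLLOW check is needed there.

So the grammar has 1 FIRST/FOLLOW conflict (marked CONFLICT above).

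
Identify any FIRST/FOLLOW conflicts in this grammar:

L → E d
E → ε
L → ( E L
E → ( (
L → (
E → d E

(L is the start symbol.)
Nullable non-terminals: E.

E: nullable alternative(s) E → ε; FOLLOW(E) = { '(', 'd' }
  E → ε: FIRST \ {ε} = { } — this is the only nullable alternative, skip
  E → ( (: FIRST \ {ε} = { '(' } — overlaps FOLLOW(E) on { '(' }: CONFLICT
  E → d E: FIRST \ {ε} = { 'd' } — overlaps FOLLOW(E) on { 'd' }: CONFLICT

L has no nullable alternative, so no FIRST/FOLLOW check is needed there.

So the grammar has 2 FIRST/FOLLOW conflicts (marked CONFLICT above).

Answer: Yes. E → '(' '(' with FOLLOW(E) on { '(' }; E → d E with FOLLOW(E) on { 'd' }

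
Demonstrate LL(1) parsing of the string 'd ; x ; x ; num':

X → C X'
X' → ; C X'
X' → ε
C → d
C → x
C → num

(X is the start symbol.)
LL(1) parsing maintains a stack (initially the start symbol over $) and the input. At each step: if the stack top is a terminal, match it against the current input token; if it is a non-terminal N, replace it with the RHS of M[N, lookahead] (the unique production whose predict set contains the lookahead).

Stack is shown with the top on the left.

Stack     Input              Action
-----------------------------------
X $       d ; x ; x ; num $  output X → C X'
C X' $    d ; x ; x ; num $  output C → d
d X' $    d ; x ; x ; num $  match 'd'
X' $      ; x ; x ; num $    output X' → ; C X'
; C X' $  ; x ; x ; num $    match ';'
C X' $    x ; x ; num $      output C → x
x X' $    x ; x ; num $      match 'x'
X' $      ; x ; num $        output X' → ; C X'
; C X' $  ; x ; num $        match ';'
C X' $    x ; num $          output C → x
x X' $    x ; num $          match 'x'
X' $      ; num $            output X' → ; C X'
; C X' $  ; num $            match ';'
C X' $    num $              output C → num
num X' $  num $              match 'num'
X' $      $                  output X' → ε
$         $                  accept

The string is accepted.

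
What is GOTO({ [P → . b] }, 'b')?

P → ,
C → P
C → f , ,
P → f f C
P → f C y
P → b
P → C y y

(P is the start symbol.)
GOTO(I, 'b') = CLOSURE({ [A → αX.β] : [A → α.Xβ] ∈ I, X = 'b' })

Items with dot before 'b', with the dot advanced:
  [P → . b] → [P → b .]
Closure adds nothing (no advanced item has the dot before a non-terminal).

GOTO = { [P → b .] }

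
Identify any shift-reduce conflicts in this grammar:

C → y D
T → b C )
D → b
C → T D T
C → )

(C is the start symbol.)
No shift-reduce conflicts

Augment with C' → C and build the canonical LR(0) collection (I0 = CLOSURE({[C' → . C]}), then GOTO on every symbol after a dot until no new states appear). It has 12 states:
  I0: { [C → . )], [C → . T D T], [C → . y D], [C' → . C], [T → . b C )] }  — shift
  I1: { [C → ) .] }  — reduce
  I2: { [C' → C .] }  — accept
  I3: { [C → T . D T], [D → . b] }  — shift
  I4: { [C → . )], [C → . T D T], [C → . y D], [T → . b C )], [T → b . C )] }  — shift
  I5: { [C → y . D], [D → . b] }  — shift
  I6: { [C → y D .] }  — reduce
  I7: { [D → b .] }  — reduce
  I8: { [T → b C . )] }  — shift
  I9: { [T → b C ) .] }  — reduce
  I10: { [C → T D . T], [T → . b C )] }  — shift
  I11: { [C → T D T .] }  — reduce

No state contains both a complete item and a shift item.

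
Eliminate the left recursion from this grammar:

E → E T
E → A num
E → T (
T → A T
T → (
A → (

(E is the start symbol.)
E → A num E'
E → T ( E'
E' → T E'
E' → ε
T → A T
T → (
A → (

E is directly left-recursive. The standard transformation for
  A → A α₁ | ... | A α_m | β₁ | ... | β_n
is
  A  → β₁ A' | ... | β_n A'
  A' → α₁ A' | ... | α_m A' | ε

E → A num becomes E → A num E'
E → T ( becomes E → T ( E'
E → E T becomes E' → T E'
Add E' → ε

Productions for other non-terminals are unchanged:
  T → A T
  T → (
  A → (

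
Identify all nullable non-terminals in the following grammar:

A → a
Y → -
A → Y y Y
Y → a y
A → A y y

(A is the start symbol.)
None

A non-terminal is nullable if it can derive ε (the empty string): either it has an ε-production, or it has a production whose right-hand side consists entirely of nullable non-terminals.

There are no ε-productions, so no non-terminal can derive ε.
No non-terminals are nullable.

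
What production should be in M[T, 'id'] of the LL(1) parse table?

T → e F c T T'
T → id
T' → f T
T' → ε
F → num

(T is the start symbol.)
To find M[T, 'id'], we find productions for T where 'id' is in the predict set (PREDICT(N → α) = (FIRST(α) \ {ε}) ∪ (FOLLOW(N) if α ⇒* ε)).

T → e F c T T': PREDICT = { 'e' }
T → id: PREDICT = { 'id' }
  'id' is in predict set, so this production goes in M[T, 'id']

M[T, 'id'] = T → id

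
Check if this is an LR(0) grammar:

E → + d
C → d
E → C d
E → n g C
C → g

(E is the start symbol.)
Augment with E' → E and build the canonical LR(0) collection (I0 = CLOSURE({[E' → . E]}), then GOTO on every symbol after a dot until no new states appear). It has 11 states:
  I0: { [C → . d], [C → . g], [E → . + d], [E → . C d], [E → . n g C], [E' → . E] }  — shift
  I1: { [E → + . d] }  — shift
  I2: { [E → C . d] }  — shift
  I3: { [E' → E .] }  — accept
  I4: { [C → d .] }  — reduce
  I5: { [C → g .] }  — reduce
  I6: { [E → n . g C] }  — shift
  I7: { [C → . d], [C → . g], [E → n g . C] }  — shift
  I8: { [E → n g C .] }  — reduce
  I9: { [E → C d .] }  — reduce
  I10: { [E → + d .] }  — reduce

Every state is either a pure shift/goto state or contains exactly one complete item and nothing to shift — no conflicts. The grammar is LR(0).

Answer: Yes, the grammar is LR(0)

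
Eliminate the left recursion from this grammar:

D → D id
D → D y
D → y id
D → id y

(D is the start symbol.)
D is directly left-recursive. The standard transformation for
  A → A α₁ | ... | A α_m | β₁ | ... | β_n
is
  A  → β₁ A' | ... | β_n A'
  A' → α₁ A' | ... | α_m A' | ε

D → y id becomes D → y id D'
D → id y becomes D → id y D'
D → D id becomes D' → id D'
D → D y becomes D' → y D'
Add D' → ε

Resulting grammar:
D → y id D'
D → id y D'
D' → id D'
D' → y D'
D' → ε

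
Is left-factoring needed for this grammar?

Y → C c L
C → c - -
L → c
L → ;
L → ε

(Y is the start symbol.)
No, left-factoring is not needed

Left-factoring is needed when two productions for the same non-terminal
share a common prefix on the right-hand side.

Productions for L:
  L → c
  L → ;
  L → ε

No common prefixes found.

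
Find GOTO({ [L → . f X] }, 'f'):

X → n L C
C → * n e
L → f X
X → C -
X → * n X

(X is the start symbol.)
GOTO(I, 'f') = CLOSURE({ [A → αX.β] : [A → α.Xβ] ∈ I, X = 'f' })

Items with dot before 'f', with the dot advanced:
  [L → . f X] → [L → f . X]
Closure of the advanced items:
  [L → f . X] has the dot before X: add [X → . n L C], [X → . C -], [X → . * n X]
  [X → . C -] has the dot before C: add [C → . * n e]

GOTO = { [C → . * n e], [L → f . X], [X → . * n X], [X → . C -], [X → . n L C] }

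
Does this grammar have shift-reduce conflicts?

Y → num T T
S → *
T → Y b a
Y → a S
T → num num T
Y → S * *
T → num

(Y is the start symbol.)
Yes — I8: [T → num .] vs [S → . *]; I9: [T → num .] vs [S → . *]; I10: [T → num num T .] vs [S → . *]

A shift-reduce conflict occurs when an LR(0) state has both:
  - a complete (reduce) item [A → α .] (dot at the end), and
  - a shift item [B → β . c γ] (dot before a terminal).

Augment with Y' → Y and build the canonical LR(0) collection (I0 = CLOSURE({[Y' → . Y]}), then GOTO on every symbol after a dot until no new states appear). It has 17 states:
  I0: { [S → . *], [Y → . S * *], [Y → . a S], [Y → . num T T], [Y' → . Y] }  — shift
  I1: { [S → * .] }  — reduce
  I2: { [Y → S . * *] }  — shift
  I3: { [Y' → Y .] }  — accept
  I4: { [S → . *], [Y → a . S] }  — shift
  I5: { [S → . *], [T → . Y b a], [T → . num num T], [T → . num], [Y → . S * *], [Y → . a S], [Y → . num T T], [Y → num . T T] }  — shift
  I6: { [S → . *], [T → . Y b a], [T → . num num T], [T → . num], [Y → . S * *], [Y → . a S], [Y → . num T T], [Y → num T . T] }  — shift
  I7: { [T → Y . b a] }  — shift
  I8: { [S → . *], [T → . Y b a], [T → . num num T], [T → . num], [T → num . num T], [T → num .], [Y → . S * *], [Y → . a S], [Y → . num T T], [Y → num . T T] }  — shift, reduce
  I9: { [S → . *], [T → . Y b a], [T → . num num T], [T → . num], [T → num . num T], [T → num .], [T → num num . T], [Y → . S * *], [Y → . a S], [Y → . num T T], [Y → num . T T] }  — shift, reduce
  I10: { [S → . *], [T → . Y b a], [T → . num num T], [T → . num], [T → num num T .], [Y → . S * *], [Y → . a S], [Y → . num T T], [Y → num T . T] }  — shift, reduce
  I11: { [Y → num T T .] }  — reduce
  I12: { [T → Y b . a] }  — shift
  I13: { [T → Y b a .] }  — reduce
  I14: { [Y → a S .] }  — reduce
  I15: { [Y → S * . *] }  — shift
  I16: { [Y → S * * .] }  — reduce

I8 contains reduce item [T → num .] and shift items [S → . *], [T → . num], [T → . num num T], [T → num . num T], [Y → . a S], [Y → . num T T] — shift-reduce conflict.
I9 contains reduce item [T → num .] and shift items [S → . *], [T → . num], [T → . num num T], [T → num . num T], [Y → . a S], [Y → . num T T] — shift-reduce conflict.
I10 contains reduce item [T → num num T .] and shift items [S → . *], [T → . num], [T → . num num T], [Y → . a S], [Y → . num T T] — shift-reduce conflict.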